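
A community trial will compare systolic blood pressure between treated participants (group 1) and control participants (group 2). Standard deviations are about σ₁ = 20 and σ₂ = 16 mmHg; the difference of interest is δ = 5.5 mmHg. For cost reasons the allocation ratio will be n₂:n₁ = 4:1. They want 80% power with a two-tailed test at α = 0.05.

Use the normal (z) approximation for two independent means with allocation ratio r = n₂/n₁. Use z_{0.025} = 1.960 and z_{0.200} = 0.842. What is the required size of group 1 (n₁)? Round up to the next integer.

n₁ = (z_{α/2} + z_β)² · (σ₁² + σ₂²/r) / δ²
   = (1.960 + 0.842)² · (20² + 16²/4) / 5.5²
   = 7.8512 · (400 + 64) / 30.25
   = 7.8512 · 464 / 30.25
   = 120.43
Round up → n₁ = 121; n₂ = r·n₁ = 4 × 121 = 484.

n₁ = 121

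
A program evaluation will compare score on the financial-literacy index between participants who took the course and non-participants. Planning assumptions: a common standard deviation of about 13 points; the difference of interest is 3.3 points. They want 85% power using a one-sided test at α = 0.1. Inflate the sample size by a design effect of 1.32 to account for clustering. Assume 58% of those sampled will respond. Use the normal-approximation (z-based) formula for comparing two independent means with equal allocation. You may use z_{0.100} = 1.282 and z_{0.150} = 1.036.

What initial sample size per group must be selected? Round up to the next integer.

n = (z_α + z_β)² · (σ₁² + σ₂²) / δ²
  = (1.282 + 1.036)² · (2·13² = 338) / 3.3²
  = 5.3731 · 338 / 10.89
  = 166.77
Design effect: 1.32 × 166.77 = 220.14.
Adjust for 58% response: 220.14 / 0.58 = 379.54.
Round up → n = 380 per group.

n = 380 per group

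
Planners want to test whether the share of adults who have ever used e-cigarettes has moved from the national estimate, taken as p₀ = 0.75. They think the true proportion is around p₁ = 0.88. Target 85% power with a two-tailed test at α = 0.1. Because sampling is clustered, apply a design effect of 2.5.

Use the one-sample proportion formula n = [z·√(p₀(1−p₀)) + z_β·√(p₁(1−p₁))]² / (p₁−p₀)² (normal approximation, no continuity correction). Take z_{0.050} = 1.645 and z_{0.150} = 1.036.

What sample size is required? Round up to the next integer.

n = 163

n = [z_{α/2}·√(p₀q₀) + z_β·√(p₁q₁)]² / (p₁ − p₀)²
  = [1.645·√(0.75·0.25) + 1.036·√(0.88·0.12)]² / (0.13)²
  = [1.645·0.4330 + 1.036·0.3250]² / 0.0169
  = [1.0490]² / 0.0169
  = 65.11
Design effect: 2.5 × 65.11 = 162.77.
Round up → n = 163.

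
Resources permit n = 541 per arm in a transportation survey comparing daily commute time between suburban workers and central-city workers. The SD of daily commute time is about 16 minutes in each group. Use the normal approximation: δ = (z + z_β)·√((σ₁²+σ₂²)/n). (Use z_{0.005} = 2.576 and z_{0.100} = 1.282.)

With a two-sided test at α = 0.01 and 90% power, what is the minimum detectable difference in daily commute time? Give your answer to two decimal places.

δ = (z_{α/2} + z_β) · √((σ₁²+σ₂²)/n)
  = (2.576 + 1.282) · √(512/541)
  = 3.858 · √0.9464
  = 3.858 · 0.9728
  = 3.7532

Minimum detectable difference ≈ 3.75 minutes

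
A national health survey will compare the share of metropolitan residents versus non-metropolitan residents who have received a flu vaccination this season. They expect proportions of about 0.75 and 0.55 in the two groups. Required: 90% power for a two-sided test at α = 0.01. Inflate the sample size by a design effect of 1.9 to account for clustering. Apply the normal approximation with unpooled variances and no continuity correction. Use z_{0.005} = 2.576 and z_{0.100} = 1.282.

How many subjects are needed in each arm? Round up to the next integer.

n = (z_{α/2} + z_β)² · [p₁(1−p₁) + p₂(1−p₂)] / (p₁ − p₂)²
  = (2.576 + 1.282)² · (0.75·0.25 + 0.55·0.45) / (0.20)²
  = (3.858)² · (0.1875 + 0.2475) / 0.0400
  = 14.8842 · 0.4350 / 0.0400
  = 161.87
Design effect: 1.9 × 161.87 = 307.54.
Round up → n = 308 per group.

n = 308 per group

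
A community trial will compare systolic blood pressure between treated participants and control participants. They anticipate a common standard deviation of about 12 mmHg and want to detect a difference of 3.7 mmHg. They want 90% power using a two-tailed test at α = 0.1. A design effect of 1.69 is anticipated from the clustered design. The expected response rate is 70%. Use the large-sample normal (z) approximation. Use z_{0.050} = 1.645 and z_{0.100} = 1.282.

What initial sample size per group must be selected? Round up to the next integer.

n = (z_{α/2} + z_β)² · (σ₁² + σ₂²) / δ²
  = (1.645 + 1.282)² · (2·12² = 288) / 3.7²
  = 8.5673 · 288 / 13.69
  = 180.23
Design effect: 1.69 × 180.23 = 304.59.
Adjust for 70% response: 304.59 / 0.70 = 435.13.
Round up → n = 436 per group.

n = 436 per group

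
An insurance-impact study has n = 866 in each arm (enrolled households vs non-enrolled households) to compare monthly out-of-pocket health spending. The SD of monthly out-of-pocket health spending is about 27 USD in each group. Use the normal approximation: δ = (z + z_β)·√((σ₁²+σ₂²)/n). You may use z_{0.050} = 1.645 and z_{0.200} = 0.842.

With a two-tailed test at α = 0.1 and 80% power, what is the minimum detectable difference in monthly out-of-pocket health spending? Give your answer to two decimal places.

δ = (z_{α/2} + z_β) · √((σ₁²+σ₂²)/n)
  = (1.645 + 0.842) · √(1458/866)
  = 2.487 · √1.6836
  = 2.487 · 1.2975
  = 3.2270

Minimum detectable difference ≈ 3.23 USD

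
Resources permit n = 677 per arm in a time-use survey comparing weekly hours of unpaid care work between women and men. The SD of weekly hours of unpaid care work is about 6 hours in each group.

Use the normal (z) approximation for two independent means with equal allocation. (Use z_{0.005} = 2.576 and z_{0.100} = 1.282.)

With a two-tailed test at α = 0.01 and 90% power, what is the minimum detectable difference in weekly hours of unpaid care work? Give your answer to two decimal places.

δ = (z_{α/2} + z_β) · √((σ₁²+σ₂²)/n)
  = (2.576 + 1.282) · √(72/677)
  = 3.858 · √0.10635
  = 3.858 · 0.3261
  = 1.2582

Minimum detectable difference ≈ 1.26 hours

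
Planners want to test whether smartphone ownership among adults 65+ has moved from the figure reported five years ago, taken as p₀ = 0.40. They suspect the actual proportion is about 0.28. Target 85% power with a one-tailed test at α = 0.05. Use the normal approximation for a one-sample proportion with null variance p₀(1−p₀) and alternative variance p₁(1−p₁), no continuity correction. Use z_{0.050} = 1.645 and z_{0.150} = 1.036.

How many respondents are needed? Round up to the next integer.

n = [z_α·√(p₀q₀) + z_β·√(p₁q₁)]² / (p₁ − p₀)²
  = [1.645·√(0.40·0.60) + 1.036·√(0.28·0.72)]² / (-0.12)²
  = [1.645·0.4899 + 1.036·0.4490]² / 0.0144
  = [1.2710]² / 0.0144
  = 112.19
Round up → n = 113.

n = 113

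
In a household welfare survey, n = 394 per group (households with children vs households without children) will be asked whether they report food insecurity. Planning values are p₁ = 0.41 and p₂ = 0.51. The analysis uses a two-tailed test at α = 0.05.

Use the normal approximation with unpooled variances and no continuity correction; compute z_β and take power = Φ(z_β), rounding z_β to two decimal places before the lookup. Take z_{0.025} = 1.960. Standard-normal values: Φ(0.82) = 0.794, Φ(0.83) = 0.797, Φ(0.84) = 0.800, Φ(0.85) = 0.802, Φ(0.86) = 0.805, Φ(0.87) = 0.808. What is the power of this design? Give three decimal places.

Power ≈ 0.808

z_β = |p₁−p₂|·√(n/[p₁q₁+p₂q₂]) − z_{α/2}
    = 0.10 · √(394/0.4918) − 1.960
    = 0.10 · 28.3044 − 1.960
    = 2.8304 − 1.960 = 0.8704 → 0.87
Power = Φ(0.87) = 0.808.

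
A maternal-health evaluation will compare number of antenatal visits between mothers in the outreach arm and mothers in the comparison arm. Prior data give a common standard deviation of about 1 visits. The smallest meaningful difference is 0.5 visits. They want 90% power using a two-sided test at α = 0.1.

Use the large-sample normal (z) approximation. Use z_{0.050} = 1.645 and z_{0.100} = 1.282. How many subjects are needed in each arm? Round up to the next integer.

n = (z_{α/2} + z_β)² · (σ₁² + σ₂²) / δ²
  = (1.645 + 1.282)² · (2·1² = 2) / 0.5²
  = 8.5673 · 2 / 0.25
  = 68.54
Round up → n = 69 per group.

n = 69 per group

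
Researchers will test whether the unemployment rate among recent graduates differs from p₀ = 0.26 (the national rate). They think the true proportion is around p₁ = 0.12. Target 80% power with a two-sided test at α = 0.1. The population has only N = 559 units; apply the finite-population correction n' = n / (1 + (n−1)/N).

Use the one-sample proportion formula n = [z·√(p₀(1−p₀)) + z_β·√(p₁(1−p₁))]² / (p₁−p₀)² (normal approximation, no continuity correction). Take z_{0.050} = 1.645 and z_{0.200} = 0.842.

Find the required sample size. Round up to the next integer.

n = 47

n = [z_{α/2}·√(p₀q₀) + z_β·√(p₁q₁)]² / (p₁ − p₀)²
  = [1.645·√(0.26·0.74) + 0.842·√(0.12·0.88)]² / (-0.14)²
  = [1.645·0.4386 + 0.842·0.3250]² / 0.0196
  = [0.9952]² / 0.0196
  = 50.53
Finite-population correction (N = 559): 50.53 / (1 + (50.53 − 1)/559) = 46.42.
Round up → n = 47.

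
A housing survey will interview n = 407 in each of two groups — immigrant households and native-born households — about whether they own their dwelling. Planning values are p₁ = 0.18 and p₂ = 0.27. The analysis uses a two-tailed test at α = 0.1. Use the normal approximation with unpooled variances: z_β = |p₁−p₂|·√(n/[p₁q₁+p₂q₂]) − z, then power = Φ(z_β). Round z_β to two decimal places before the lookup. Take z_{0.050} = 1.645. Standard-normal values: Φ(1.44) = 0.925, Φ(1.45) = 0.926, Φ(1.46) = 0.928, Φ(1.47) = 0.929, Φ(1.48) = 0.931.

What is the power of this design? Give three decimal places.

Power ≈ 0.926

z_β = |p₁−p₂|·√(n/[p₁q₁+p₂q₂]) − z_{α/2}
    = 0.09 · √(407/0.3447) − 1.645
    = 0.09 · 34.3619 − 1.645
    = 3.0926 − 1.645 = 1.4476 → 1.45
Power = Φ(1.45) = 0.926.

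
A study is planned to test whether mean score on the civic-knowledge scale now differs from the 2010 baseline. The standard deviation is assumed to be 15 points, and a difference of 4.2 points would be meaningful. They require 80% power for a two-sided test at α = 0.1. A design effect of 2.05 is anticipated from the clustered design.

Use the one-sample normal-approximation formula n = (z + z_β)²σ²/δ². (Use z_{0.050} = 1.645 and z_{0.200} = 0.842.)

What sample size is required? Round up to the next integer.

n = (z_{α/2} + z_β)² · σ² / δ²
  = (1.645 + 0.842)² · 15² / 4.2²
  = 6.1852 · 225 / 17.64
  = 78.89
Design effect: 2.05 × 78.89 = 161.73.
Round up → n = 162.

n = 162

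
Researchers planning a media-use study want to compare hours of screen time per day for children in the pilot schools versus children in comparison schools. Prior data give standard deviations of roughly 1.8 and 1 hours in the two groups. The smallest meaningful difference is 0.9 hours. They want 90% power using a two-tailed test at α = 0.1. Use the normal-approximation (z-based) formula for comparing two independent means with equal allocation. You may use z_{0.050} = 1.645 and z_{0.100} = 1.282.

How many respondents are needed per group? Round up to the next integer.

n = (z_{α/2} + z_β)² · (σ₁² + σ₂²) / δ²
  = (1.645 + 1.282)² · (1.8² + 1² = 4.24) / 0.9²
  = 8.5673 · 4.24 / 0.81
  = 44.85
Round up → n = 45 per group.

n = 45 per group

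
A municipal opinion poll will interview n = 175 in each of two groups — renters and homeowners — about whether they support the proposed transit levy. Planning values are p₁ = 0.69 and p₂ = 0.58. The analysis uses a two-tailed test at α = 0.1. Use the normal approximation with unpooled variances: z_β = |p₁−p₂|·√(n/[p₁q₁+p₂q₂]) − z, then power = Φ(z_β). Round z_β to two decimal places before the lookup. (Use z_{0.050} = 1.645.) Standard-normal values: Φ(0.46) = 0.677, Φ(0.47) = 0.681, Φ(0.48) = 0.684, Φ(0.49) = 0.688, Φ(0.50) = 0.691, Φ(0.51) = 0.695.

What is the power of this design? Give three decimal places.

z_β = |p₁−p₂|·√(n/[p₁q₁+p₂q₂]) − z_{α/2}
    = 0.11 · √(175/0.4575) − 1.645
    = 0.11 · 19.5580 − 1.645
    = 2.1514 − 1.645 = 0.5064 → 0.51
Power = Φ(0.51) = 0.695.

Power ≈ 0.695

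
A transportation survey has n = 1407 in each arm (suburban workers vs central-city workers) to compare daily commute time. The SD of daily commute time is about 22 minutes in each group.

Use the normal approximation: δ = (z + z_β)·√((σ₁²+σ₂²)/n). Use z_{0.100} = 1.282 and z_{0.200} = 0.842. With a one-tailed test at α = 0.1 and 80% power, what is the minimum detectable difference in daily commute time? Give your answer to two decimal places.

δ = (z_α + z_β) · √((σ₁²+σ₂²)/n)
  = (1.282 + 0.842) · √(968/1407)
  = 2.124 · √0.68799
  = 2.124 · 0.8295
  = 1.7618

Minimum detectable difference ≈ 1.76 minutes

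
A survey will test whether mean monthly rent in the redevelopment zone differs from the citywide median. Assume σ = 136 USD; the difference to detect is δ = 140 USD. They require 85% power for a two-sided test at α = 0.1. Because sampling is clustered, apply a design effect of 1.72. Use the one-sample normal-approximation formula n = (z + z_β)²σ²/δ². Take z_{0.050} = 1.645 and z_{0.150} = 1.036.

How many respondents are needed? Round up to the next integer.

n = 12

n = (z_{α/2} + z_β)² · σ² / δ²
  = (1.645 + 1.036)² · 136² / 140²
  = 7.1878 · 18496 / 19600
  = 6.78
Design effect: 1.72 × 6.78 = 11.67.
Round up → n = 12.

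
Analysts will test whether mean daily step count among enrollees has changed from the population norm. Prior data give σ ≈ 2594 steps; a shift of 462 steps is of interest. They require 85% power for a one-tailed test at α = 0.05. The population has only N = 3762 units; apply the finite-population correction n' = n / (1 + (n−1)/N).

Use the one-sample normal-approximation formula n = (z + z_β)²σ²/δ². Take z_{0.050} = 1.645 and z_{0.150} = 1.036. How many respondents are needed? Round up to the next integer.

n = (z_α + z_β)² · σ² / δ²
  = (1.645 + 1.036)² · 2594² / 462²
  = 7.1878 · 6728836 / 213444
  = 226.59
Finite-population correction (N = 3762): 226.59 / (1 + (226.59 − 1)/3762) = 213.78.
Round up → n = 214.

n = 214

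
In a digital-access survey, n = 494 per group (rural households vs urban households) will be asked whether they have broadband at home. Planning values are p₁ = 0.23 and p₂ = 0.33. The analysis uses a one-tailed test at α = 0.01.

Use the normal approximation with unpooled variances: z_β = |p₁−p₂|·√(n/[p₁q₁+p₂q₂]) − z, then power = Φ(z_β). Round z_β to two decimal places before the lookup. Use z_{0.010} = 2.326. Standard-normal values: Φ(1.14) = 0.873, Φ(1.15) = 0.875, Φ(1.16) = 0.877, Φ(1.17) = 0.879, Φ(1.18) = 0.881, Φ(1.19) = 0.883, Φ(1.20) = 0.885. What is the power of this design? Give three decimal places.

Power ≈ 0.885

z_β = |p₁−p₂|·√(n/[p₁q₁+p₂q₂]) − z_α
    = 0.10 · √(494/0.3982) − 2.326
    = 0.10 · 35.2219 − 2.326
    = 3.5222 − 2.326 = 1.1962 → 1.20
Power = Φ(1.20) = 0.885.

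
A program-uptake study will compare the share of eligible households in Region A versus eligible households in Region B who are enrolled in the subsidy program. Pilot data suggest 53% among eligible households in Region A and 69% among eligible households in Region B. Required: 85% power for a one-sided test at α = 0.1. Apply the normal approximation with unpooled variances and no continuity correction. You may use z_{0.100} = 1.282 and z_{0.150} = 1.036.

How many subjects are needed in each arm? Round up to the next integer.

n = (z_α + z_β)² · [p₁(1−p₁) + p₂(1−p₂)] / (p₁ − p₂)²
  = (1.282 + 1.036)² · (0.53·0.47 + 0.69·0.31) / (-0.16)²
  = (2.318)² · (0.2491 + 0.2139) / 0.0256
  = 5.3731 · 0.4630 / 0.0256
  = 97.18
Round up → n = 98 per group.

n = 98 per group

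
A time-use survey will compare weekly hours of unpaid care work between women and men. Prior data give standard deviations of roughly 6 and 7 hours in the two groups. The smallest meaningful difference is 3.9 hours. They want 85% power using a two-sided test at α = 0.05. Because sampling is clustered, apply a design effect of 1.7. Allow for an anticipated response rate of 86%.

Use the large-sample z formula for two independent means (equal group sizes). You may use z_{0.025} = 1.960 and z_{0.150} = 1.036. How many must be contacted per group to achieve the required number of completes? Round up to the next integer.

n = 100 per group

n = (z_{α/2} + z_β)² · (σ₁² + σ₂²) / δ²
  = (1.960 + 1.036)² · (6² + 7² = 85) / 3.9²
  = 8.9760 · 85 / 15.21
  = 50.16
Design effect: 1.7 × 50.16 = 85.28.
Adjust for 86% response: 85.28 / 0.86 = 99.16.
Round up → n = 100 per group.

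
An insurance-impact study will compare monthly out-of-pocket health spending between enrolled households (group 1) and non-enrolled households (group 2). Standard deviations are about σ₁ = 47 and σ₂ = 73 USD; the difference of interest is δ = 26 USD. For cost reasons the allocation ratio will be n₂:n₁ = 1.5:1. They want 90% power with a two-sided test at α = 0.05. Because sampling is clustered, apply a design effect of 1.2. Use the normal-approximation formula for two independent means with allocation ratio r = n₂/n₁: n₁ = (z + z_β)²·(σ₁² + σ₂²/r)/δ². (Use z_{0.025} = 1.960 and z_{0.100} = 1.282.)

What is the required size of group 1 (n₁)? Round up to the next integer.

n₁ = 108

n₁ = (z_{α/2} + z_β)² · (σ₁² + σ₂²/r) / δ²
   = (1.960 + 1.282)² · (47² + 73²/1.5) / 26²
   = 10.5106 · (2209 + 3552.7) / 676
   = 10.5106 · 5761.7 / 676
   = 89.58
Design effect: 1.2 × 89.58 = 107.50.
Round up → n₁ = 108; n₂ = r·n₁ = 1.5 × 108 = 162.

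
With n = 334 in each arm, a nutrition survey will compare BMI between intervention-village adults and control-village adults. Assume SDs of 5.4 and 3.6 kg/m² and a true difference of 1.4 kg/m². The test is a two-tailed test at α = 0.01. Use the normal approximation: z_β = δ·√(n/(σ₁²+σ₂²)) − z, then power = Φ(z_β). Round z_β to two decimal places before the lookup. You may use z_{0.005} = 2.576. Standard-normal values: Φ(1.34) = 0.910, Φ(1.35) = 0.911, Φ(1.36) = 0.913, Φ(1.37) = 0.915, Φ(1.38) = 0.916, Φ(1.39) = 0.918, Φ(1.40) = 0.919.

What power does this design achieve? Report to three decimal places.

Power ≈ 0.915

z_β = δ·√(n/(σ₁²+σ₂²)) − z_{α/2}
    = 1.4 · √(334/42.12) − 2.576
    = 1.4 · 2.81598 − 2.576
    = 3.9424 − 2.576 = 1.3664 → 1.37
Power = Φ(1.37) = 0.915.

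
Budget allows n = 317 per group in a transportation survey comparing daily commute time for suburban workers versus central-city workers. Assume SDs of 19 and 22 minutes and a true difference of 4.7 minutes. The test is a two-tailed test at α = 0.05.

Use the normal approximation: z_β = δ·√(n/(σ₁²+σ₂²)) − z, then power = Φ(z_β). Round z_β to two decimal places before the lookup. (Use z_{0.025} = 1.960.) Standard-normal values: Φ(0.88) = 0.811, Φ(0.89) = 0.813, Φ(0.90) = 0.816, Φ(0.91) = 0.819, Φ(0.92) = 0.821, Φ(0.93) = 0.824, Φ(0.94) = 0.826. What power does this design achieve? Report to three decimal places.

z_β = δ·√(n/(σ₁²+σ₂²)) − z_{α/2}
    = 4.7 · √(317/845) − 1.960
    = 4.7 · 0.61249 − 1.960
    = 2.8787 − 1.960 = 0.9187 → 0.92
Power = Φ(0.92) = 0.821.

Power ≈ 0.821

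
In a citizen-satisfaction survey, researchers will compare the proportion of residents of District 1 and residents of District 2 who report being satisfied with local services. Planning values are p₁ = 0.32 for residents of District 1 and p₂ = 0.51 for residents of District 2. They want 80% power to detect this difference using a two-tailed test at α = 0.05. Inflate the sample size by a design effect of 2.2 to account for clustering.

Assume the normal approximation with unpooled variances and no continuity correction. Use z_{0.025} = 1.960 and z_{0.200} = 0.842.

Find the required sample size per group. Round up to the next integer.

n = 224 per group

n = (z_{α/2} + z_β)² · [p₁(1−p₁) + p₂(1−p₂)] / (p₁ − p₂)²
  = (1.960 + 0.842)² · (0.32·0.68 + 0.51·0.49) / (-0.19)²
  = (2.802)² · (0.2176 + 0.2499) / 0.0361
  = 7.8512 · 0.4675 / 0.0361
  = 101.67
Design effect: 2.2 × 101.67 = 223.68.
Round up → n = 224 per group.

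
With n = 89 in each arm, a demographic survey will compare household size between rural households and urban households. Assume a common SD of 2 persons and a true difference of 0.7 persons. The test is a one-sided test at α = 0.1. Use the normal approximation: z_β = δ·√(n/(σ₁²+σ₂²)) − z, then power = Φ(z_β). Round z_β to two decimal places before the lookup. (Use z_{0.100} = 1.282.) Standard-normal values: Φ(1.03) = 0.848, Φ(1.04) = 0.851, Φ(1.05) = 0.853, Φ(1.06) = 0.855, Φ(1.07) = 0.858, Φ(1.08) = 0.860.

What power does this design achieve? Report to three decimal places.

z_β = δ·√(n/(σ₁²+σ₂²)) − z_α
    = 0.7 · √(89/8) − 1.282
    = 0.7 · 3.33542 − 1.282
    = 2.3348 − 1.282 = 1.0528 → 1.05
Power = Φ(1.05) = 0.853.

Power ≈ 0.853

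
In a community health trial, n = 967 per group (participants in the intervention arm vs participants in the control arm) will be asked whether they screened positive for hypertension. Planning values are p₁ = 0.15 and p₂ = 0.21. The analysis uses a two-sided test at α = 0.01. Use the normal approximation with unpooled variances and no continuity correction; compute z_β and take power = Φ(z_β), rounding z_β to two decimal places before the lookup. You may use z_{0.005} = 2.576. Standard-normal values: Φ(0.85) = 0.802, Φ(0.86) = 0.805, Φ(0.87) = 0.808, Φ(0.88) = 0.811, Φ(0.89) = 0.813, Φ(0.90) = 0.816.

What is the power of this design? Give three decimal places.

z_β = |p₁−p₂|·√(n/[p₁q₁+p₂q₂]) − z_{α/2}
    = 0.06 · √(967/0.2934) − 2.576
    = 0.06 · 57.4094 − 2.576
    = 3.4446 − 2.576 = 0.8686 → 0.87
Power = Φ(0.87) = 0.808.

Power ≈ 0.808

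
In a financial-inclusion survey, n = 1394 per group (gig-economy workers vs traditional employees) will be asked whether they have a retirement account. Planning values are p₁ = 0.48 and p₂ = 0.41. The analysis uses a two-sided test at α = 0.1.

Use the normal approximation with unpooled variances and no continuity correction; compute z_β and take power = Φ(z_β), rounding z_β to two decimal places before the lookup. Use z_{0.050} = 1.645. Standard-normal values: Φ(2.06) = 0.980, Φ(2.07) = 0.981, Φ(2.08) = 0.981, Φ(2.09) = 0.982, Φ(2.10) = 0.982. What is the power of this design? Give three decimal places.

Power ≈ 0.981

z_β = |p₁−p₂|·√(n/[p₁q₁+p₂q₂]) − z_{α/2}
    = 0.07 · √(1394/0.4915) − 1.645
    = 0.07 · 53.2561 − 1.645
    = 3.7279 − 1.645 = 2.0829 → 2.08
Power = Φ(2.08) = 0.981.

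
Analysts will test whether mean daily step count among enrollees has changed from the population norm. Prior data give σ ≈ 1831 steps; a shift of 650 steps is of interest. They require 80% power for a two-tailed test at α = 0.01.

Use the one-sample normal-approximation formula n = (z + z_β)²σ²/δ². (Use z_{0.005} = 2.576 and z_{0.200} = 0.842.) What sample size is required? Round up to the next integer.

n = 93

n = (z_{α/2} + z_β)² · σ² / δ²
  = (2.576 + 0.842)² · 1831² / 650²
  = 11.6827 · 3352561 / 422500
  = 92.70
Round up → n = 93.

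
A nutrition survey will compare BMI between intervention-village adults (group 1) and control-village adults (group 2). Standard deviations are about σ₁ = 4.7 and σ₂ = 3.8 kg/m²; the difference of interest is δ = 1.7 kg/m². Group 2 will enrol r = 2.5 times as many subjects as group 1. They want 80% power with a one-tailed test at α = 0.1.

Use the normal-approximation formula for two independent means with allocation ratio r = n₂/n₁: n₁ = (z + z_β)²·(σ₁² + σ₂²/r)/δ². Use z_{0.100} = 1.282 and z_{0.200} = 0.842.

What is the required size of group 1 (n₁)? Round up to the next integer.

n₁ = (z_α + z_β)² · (σ₁² + σ₂²/r) / δ²
   = (1.282 + 0.842)² · (4.7² + 3.8²/2.5) / 1.7²
   = 4.5114 · (22.09 + 5.776) / 2.89
   = 4.5114 · 27.866 / 2.89
   = 43.50
Round up → n₁ = 44; n₂ = r·n₁ = 2.5 × 44 = 110.

n₁ = 44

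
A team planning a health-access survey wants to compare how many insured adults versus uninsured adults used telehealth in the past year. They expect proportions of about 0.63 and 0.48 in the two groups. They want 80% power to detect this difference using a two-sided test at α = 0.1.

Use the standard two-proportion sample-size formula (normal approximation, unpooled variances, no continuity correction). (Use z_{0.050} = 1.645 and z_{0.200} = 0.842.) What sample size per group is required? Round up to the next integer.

n = (z_{α/2} + z_β)² · [p₁(1−p₁) + p₂(1−p₂)] / (p₁ − p₂)²
  = (1.645 + 0.842)² · (0.63·0.37 + 0.48·0.52) / (0.15)²
  = (2.487)² · (0.2331 + 0.2496) / 0.0225
  = 6.1852 · 0.4827 / 0.0225
  = 132.69
Round up → n = 133 per group.

n = 133 per group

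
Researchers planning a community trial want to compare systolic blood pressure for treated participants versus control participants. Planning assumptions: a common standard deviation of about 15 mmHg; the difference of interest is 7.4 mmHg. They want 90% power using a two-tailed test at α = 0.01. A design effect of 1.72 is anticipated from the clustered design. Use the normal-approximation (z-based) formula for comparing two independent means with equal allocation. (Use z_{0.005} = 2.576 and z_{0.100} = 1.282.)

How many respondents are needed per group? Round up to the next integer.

n = (z_{α/2} + z_β)² · (σ₁² + σ₂²) / δ²
  = (2.576 + 1.282)² · (2·15² = 450) / 7.4²
  = 14.8842 · 450 / 54.76
  = 122.31
Design effect: 1.72 × 122.31 = 210.38.
Round up → n = 211 per group.

n = 211 per group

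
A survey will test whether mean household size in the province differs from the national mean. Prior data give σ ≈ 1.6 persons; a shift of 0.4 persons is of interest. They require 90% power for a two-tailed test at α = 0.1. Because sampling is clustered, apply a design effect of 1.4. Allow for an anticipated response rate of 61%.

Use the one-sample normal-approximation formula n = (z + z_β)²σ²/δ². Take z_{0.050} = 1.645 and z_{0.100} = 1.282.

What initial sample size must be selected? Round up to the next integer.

n = 315

n = (z_{α/2} + z_β)² · σ² / δ²
  = (1.645 + 1.282)² · 1.6² / 0.4²
  = 8.5673 · 2.56 / 0.16
  = 137.08
Design effect: 1.4 × 137.08 = 191.91.
Adjust for 61% response: 191.91 / 0.61 = 314.60.
Round up → n = 315.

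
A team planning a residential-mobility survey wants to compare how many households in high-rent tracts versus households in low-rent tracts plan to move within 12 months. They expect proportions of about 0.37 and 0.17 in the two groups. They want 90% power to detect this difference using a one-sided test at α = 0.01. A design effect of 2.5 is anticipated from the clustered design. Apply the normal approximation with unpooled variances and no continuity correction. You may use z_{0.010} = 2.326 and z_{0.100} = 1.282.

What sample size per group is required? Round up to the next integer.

n = (z_α + z_β)² · [p₁(1−p₁) + p₂(1−p₂)] / (p₁ − p₂)²
  = (2.326 + 1.282)² · (0.37·0.63 + 0.17·0.83) / (0.20)²
  = (3.608)² · (0.2331 + 0.1411) / 0.0400
  = 13.0177 · 0.3742 / 0.0400
  = 121.78
Design effect: 2.5 × 121.78 = 304.45.
Round up → n = 305 per group.

n = 305 per group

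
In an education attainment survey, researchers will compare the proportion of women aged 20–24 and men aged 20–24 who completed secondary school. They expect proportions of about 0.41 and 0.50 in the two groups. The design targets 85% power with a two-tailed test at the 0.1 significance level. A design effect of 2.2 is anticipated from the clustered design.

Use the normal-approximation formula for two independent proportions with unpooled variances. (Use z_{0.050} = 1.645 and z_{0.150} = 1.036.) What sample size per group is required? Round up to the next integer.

n = (z_{α/2} + z_β)² · [p₁(1−p₁) + p₂(1−p₂)] / (p₁ − p₂)²
  = (1.645 + 1.036)² · (0.41·0.59 + 0.50·0.50) / (-0.09)²
  = (2.681)² · (0.2419 + 0.2500) / 0.0081
  = 7.1878 · 0.4919 / 0.0081
  = 436.50
Design effect: 2.2 × 436.50 = 960.30.
Round up → n = 961 per group.

n = 961 per group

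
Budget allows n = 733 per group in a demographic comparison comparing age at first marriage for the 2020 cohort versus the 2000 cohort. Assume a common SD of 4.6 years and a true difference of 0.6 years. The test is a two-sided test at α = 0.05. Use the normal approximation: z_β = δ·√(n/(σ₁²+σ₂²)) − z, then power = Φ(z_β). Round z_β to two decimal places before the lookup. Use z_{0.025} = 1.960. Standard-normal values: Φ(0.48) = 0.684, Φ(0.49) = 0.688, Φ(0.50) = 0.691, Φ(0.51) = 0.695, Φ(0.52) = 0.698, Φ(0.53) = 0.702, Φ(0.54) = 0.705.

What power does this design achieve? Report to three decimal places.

Power ≈ 0.705

z_β = δ·√(n/(σ₁²+σ₂²)) − z_{α/2}
    = 0.6 · √(733/42.32) − 1.960
    = 0.6 · 4.16178 − 1.960
    = 2.4971 − 1.960 = 0.5371 → 0.54
Power = Φ(0.54) = 0.705.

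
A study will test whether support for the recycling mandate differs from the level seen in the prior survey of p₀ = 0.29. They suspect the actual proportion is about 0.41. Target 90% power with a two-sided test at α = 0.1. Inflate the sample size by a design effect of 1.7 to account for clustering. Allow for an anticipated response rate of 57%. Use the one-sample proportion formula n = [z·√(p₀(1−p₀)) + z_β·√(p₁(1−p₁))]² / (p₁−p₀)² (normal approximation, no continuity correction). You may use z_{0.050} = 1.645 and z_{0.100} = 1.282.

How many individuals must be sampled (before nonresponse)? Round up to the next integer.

n = [z_{α/2}·√(p₀q₀) + z_β·√(p₁q₁)]² / (p₁ − p₀)²
  = [1.645·√(0.29·0.71) + 1.282·√(0.41·0.59)]² / (0.12)²
  = [1.645·0.4538 + 1.282·0.4918]² / 0.0144
  = [1.3770]² / 0.0144
  = 131.67
Design effect: 1.7 × 131.67 = 223.84.
Adjust for 57% response: 223.84 / 0.57 = 392.70.
Round up → n = 393.

n = 393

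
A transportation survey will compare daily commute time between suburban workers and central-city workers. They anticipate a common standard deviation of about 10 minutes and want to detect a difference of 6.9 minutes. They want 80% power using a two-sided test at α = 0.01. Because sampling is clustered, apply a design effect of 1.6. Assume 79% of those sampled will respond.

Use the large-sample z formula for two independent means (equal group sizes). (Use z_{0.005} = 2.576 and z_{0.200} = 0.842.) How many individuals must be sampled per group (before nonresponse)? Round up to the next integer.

n = 100 per group

n = (z_{α/2} + z_β)² · (σ₁² + σ₂²) / δ²
  = (2.576 + 0.842)² · (2·10² = 200) / 6.9²
  = 11.6827 · 200 / 47.61
  = 49.08
Design effect: 1.6 × 49.08 = 78.52.
Adjust for 79% response: 78.52 / 0.79 = 99.40.
Round up → n = 100 per group.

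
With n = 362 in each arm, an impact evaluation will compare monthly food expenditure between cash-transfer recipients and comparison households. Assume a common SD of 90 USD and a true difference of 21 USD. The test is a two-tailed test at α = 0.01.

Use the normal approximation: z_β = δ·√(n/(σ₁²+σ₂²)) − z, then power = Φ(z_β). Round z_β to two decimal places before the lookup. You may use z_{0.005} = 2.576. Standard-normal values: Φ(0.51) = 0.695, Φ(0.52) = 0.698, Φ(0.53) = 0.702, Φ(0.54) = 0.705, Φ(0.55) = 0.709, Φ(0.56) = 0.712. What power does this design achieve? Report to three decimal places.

z_β = δ·√(n/(σ₁²+σ₂²)) − z_{α/2}
    = 21 · √(362/16200) − 2.576
    = 21 · 0.14948 − 2.576
    = 3.1392 − 2.576 = 0.5632 → 0.56
Power = Φ(0.56) = 0.712.

Power ≈ 0.712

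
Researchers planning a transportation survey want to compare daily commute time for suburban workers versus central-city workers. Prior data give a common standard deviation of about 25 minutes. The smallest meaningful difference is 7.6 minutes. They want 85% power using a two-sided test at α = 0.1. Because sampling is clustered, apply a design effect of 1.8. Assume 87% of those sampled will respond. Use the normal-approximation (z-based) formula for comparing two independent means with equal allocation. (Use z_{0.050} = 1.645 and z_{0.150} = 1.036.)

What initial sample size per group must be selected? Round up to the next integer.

n = (z_{α/2} + z_β)² · (σ₁² + σ₂²) / δ²
  = (1.645 + 1.036)² · (2·25² = 1250) / 7.6²
  = 7.1878 · 1250 / 57.76
  = 155.55
Design effect: 1.8 × 155.55 = 279.99.
Adjust for 87% response: 279.99 / 0.87 = 321.83.
Round up → n = 322 per group.

n = 322 per group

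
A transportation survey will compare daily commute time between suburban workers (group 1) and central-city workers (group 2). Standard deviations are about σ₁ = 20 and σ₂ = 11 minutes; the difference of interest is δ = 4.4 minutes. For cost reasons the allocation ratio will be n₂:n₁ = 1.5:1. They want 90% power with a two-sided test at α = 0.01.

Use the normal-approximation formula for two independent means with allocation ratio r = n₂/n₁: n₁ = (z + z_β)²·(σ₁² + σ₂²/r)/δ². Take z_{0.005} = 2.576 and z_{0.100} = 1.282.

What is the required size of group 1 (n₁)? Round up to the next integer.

n₁ = 370

n₁ = (z_{α/2} + z_β)² · (σ₁² + σ₂²/r) / δ²
   = (2.576 + 1.282)² · (20² + 11²/1.5) / 4.4²
   = 14.8842 · (400 + 80.6667) / 19.36
   = 14.8842 · 480.6667 / 19.36
   = 369.54
Round up → n₁ = 370; n₂ = r·n₁ = 1.5 × 370 = 555.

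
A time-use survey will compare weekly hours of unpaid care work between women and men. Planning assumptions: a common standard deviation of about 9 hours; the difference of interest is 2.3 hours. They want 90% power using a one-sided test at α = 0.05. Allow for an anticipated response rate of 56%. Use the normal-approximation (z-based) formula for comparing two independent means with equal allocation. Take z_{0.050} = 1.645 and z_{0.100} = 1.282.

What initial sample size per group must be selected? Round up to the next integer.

n = (z_α + z_β)² · (σ₁² + σ₂²) / δ²
  = (1.645 + 1.282)² · (2·9² = 162) / 2.3²
  = 8.5673 · 162 / 5.29
  = 262.36
Adjust for 56% response: 262.36 / 0.56 = 468.51.
Round up → n = 469 per group.

n = 469 per group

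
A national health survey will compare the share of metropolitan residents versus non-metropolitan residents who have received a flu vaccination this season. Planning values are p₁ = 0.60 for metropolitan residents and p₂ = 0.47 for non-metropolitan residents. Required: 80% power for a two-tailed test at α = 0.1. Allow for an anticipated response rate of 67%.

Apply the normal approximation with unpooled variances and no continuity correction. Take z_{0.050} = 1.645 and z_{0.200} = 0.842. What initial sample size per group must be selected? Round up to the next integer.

n = 268 per group

n = (z_{α/2} + z_β)² · [p₁(1−p₁) + p₂(1−p₂)] / (p₁ − p₂)²
  = (1.645 + 0.842)² · (0.60·0.40 + 0.47·0.53) / (0.13)²
  = (2.487)² · (0.2400 + 0.2491) / 0.0169
  = 6.1852 · 0.4891 / 0.0169
  = 179.00
Adjust for 67% response: 179.00 / 0.67 = 267.17.
Round up → n = 268 per group.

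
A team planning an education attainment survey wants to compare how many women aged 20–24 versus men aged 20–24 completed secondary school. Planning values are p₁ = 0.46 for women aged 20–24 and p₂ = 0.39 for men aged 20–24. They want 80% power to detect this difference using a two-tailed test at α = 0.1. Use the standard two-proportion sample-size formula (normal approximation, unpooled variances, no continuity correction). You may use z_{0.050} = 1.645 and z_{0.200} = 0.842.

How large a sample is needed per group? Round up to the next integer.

n = 614 per group

n = (z_{α/2} + z_β)² · [p₁(1−p₁) + p₂(1−p₂)] / (p₁ − p₂)²
  = (1.645 + 0.842)² · (0.46·0.54 + 0.39·0.61) / (0.07)²
  = (2.487)² · (0.2484 + 0.2379) / 0.0049
  = 6.1852 · 0.4863 / 0.0049
  = 613.85
Round up → n = 614 per group.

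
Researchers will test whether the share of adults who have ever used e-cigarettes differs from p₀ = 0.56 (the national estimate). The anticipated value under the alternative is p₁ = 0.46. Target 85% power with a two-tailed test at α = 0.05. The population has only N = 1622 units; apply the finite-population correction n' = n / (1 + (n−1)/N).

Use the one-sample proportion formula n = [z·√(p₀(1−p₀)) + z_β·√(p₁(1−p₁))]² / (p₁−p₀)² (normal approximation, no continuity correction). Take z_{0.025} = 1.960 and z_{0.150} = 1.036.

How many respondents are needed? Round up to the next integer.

n = [z_{α/2}·√(p₀q₀) + z_β·√(p₁q₁)]² / (p₁ − p₀)²
  = [1.960·√(0.56·0.44) + 1.036·√(0.46·0.54)]² / (-0.10)²
  = [1.960·0.4964 + 1.036·0.4984]² / 0.0100
  = [1.4893]² / 0.0100
  = 221.79
Finite-population correction (N = 1622): 221.79 / (1 + (221.79 − 1)/1622) = 195.22.
Round up → n = 196.

n = 196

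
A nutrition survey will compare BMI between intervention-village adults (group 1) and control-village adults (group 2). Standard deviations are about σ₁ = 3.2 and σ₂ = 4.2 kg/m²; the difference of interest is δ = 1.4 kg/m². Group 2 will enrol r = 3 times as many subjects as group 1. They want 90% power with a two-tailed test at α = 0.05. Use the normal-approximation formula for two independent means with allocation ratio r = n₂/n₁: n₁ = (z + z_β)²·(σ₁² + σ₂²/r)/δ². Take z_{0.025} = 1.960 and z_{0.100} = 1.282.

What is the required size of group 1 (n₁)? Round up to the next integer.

n₁ = (z_{α/2} + z_β)² · (σ₁² + σ₂²/r) / δ²
   = (1.960 + 1.282)² · (3.2² + 4.2²/3) / 1.4²
   = 10.5106 · (10.24 + 5.88) / 1.96
   = 10.5106 · 16.12 / 1.96
   = 86.44
Round up → n₁ = 87; n₂ = r·n₁ = 3 × 87 = 261.

n₁ = 87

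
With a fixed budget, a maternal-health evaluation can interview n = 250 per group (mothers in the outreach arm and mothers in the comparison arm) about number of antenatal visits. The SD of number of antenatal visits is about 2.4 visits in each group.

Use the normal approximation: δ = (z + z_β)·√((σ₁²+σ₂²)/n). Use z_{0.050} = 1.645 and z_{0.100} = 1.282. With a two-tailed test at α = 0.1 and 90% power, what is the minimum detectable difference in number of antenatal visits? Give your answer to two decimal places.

δ = (z_{α/2} + z_β) · √((σ₁²+σ₂²)/n)
  = (1.645 + 1.282) · √(11.52/250)
  = 2.927 · √0.04608
  = 2.927 · 0.2147
  = 0.6283

Minimum detectable difference ≈ 0.63 visits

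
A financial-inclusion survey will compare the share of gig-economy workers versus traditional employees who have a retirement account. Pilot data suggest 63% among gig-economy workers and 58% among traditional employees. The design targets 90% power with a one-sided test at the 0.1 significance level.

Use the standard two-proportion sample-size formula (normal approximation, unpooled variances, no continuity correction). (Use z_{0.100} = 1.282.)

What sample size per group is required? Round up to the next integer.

n = 1254 per group

n = (z_α + z_β)² · [p₁(1−p₁) + p₂(1−p₂)] / (p₁ − p₂)²
  = (1.282 + 1.282)² · (0.63·0.37 + 0.58·0.42) / (0.05)²
  = (2.564)² · (0.2331 + 0.2436) / 0.0025
  = 6.5741 · 0.4767 / 0.0025
  = 1253.55
Round up → n = 1254 per group.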